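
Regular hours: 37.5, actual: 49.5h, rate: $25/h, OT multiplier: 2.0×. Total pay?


Regular: 37.5h × $25 = $937.50
Overtime: 49.5 - 37.5 = 12.0h
OT pay: 12.0h × $25 × 2.0 = $600.00
Total = $937.50 + $600.00 = $1537.50

$1537.50


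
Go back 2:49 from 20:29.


Start: 1229 minutes from midnight
Subtract: 169 minutes
Remaining: 1229 - 169 = 1060
Hours: 17, Minutes: 40

17:40


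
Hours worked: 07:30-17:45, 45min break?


9h 30m (570 minutes)

Total time = (17×60+45) - (7×60+30)
= 1065 - 450 = 615 min
Minus break: 615 - 45 = 570 min
= 9h 30m


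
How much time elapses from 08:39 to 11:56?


End time in minutes: 11×60 + 56 = 716
Start time in minutes: 8×60 + 39 = 519
Difference = 716 - 519 = 197 minutes
= 3 hours 17 minutes

3h 17m


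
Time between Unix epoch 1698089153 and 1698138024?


Difference = 1698138024 - 1698089153 = 48871 seconds
In hours: 48871 / 3600 ≈ 13.6
In days: 48871 / 86400 ≈ 0.57

48871 seconds (13.6 hours / 0.57 days)


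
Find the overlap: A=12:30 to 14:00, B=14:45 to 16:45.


0 minutes

Meeting A: 750-840 (in minutes from midnight)
Meeting B: 885-1005
Overlap start = max(750, 885) = 885
Overlap end = min(840, 1005) = 840
Overlap = max(0, 840 - 885) = 0 min


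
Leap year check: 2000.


Rules: divisible by 4 AND (not by 100 OR by 400)
2000 ÷ 4 = 500 exactly → divisible by 4
2000 ÷ 100 = 20 exactly → divisible by 100
2000 ÷ 400 = 5 exactly → divisible by 400
Divisible by 400 → leap year

Yes


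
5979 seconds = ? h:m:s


1h 39m 39s

Hours: 5979 ÷ 3600 = 1 remainder 2379
Minutes: 2379 ÷ 60 = 39 remainder 39
Seconds: 39


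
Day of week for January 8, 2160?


Tuesday

Zeller's congruence:
q=8, m=13, k=59, j=21
h = (8 + ⌊13×14/5⌋ + 59 + ⌊59/4⌋ + ⌊21/4⌋ - 2×21) mod 7
= (8 + 36 + 59 + 14 + 5 - 42) mod 7
= 80 mod 7 = 3
h=3 → Tuesday


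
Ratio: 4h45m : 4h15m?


19:17 (1.12)

Duration 1: 285 minutes
Duration 2: 255 minutes
Ratio = 285:255
GCD = 15
Simplified = 19:17
As a decimal: 19/17 ≈ 1.12


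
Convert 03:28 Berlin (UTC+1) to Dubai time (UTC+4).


06:28

Time difference = UTC+4 - UTC+1 = +3 hours
New hour = (3 + 3) mod 24
= 6 mod 24 = 6
Minutes unchanged → 06:28


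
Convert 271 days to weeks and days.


38 weeks 5 days

Weeks: 271 ÷ 7 = 38 remainder 5


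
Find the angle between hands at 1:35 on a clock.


162.5°

Hour hand = 1×30 + 35×0.5 = 47.5°
Minute hand = 35×6 = 210°
Difference = |47.5 - 210| = 162.5°


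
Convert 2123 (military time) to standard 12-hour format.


9:23 PM

Hour: 21
21 - 12 = 9 → PM


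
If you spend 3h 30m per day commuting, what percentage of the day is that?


14.6%

Time: 210 minutes
Day: 1440 minutes
Percentage = (210/1440) × 100 ≈ 14.6%


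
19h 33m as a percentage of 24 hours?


Total minutes: 19×60 + 33 = 1173
Day = 24×60 = 1440 minutes
Fraction = 1173/1440 ≈ 0.8146
As a percentage: 1173/1440 × 100 ≈ 81.46%

0.8146 (81.46%)


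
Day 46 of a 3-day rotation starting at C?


Shift C

Shifts: A, B, C
Start: C (index 2)
Day 46: (2 + 46 - 1) mod 3
= 47 mod 3
= 2
Index 2 → shift C


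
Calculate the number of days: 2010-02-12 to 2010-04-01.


From February 12, 2010 to April 1, 2010
Rest of February 2010: 28 - 12 = 16
Full months: March 31
Days into April 2010: 1
Total = 16 + 31 + 1 = 48 days

48 days


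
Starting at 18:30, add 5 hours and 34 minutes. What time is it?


Start: 1110 minutes from midnight
Add: 334 minutes
Total: 1444 minutes
Hours: 1444 ÷ 60 = 24 remainder 4
24 ≥ 24 → 24 - 24 = 0 (next day)

00:04 (next day)


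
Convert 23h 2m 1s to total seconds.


82921 seconds

Hours: 23 × 3600 = 82800
Minutes: 2 × 60 = 120
Seconds: 1
Total = 82800 + 120 + 1 = 82921


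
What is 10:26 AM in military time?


Input: 10:26 AM
AM hour stays: 10

10:26


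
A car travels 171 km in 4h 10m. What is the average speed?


41.0 km/h

Distance: 171 km
Time: 4h 10m = 250 min = 250/60 = 25/6 hours
Speed = 171 ÷ (25/6) = 171 × 6 / 25 = 1026/25 ≈ 41.0 km/h


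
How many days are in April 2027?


Month: April (month 4)
April has 30 days

30 days


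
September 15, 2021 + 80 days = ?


Start: September 15, 2021
Add 80 days
September 15 → October 1: 30 - 15 + 1 = 16 days (80 - 16 = 64 left)
October 1 → November 1: 31 - 1 + 1 = 31 days (64 - 31 = 33 left)
November 1 → December 1: 30 - 1 + 1 = 30 days (33 - 30 = 3 left)
December 1 + 3 = December 4, 2021

December 4, 2021


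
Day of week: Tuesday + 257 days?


Sunday

Start: Tuesday (index 1)
(1 + 257) mod 7
= 258 mod 7
= 6
Index 6 → Sunday


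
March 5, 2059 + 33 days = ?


Start: March 5, 2059
Add 33 days
March 5 → April 1: 31 - 5 + 1 = 27 days (33 - 27 = 6 left)
April 1 + 6 = April 7, 2059

April 7, 2059


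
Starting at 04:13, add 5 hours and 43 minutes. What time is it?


09:56

Start: 253 minutes from midnight
Add: 343 minutes
Total: 596 minutes
Hours: 596 ÷ 60 = 9 remainder 56


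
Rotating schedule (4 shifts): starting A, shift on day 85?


Shifts: A, B, C, D
Start: A (index 0)
Day 85: (0 + 85 - 1) mod 4
= 84 mod 4
= 0
Index 0 → shift A

Shift A


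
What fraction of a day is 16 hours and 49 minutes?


Total minutes: 16×60 + 49 = 1009
Day = 24×60 = 1440 minutes
Fraction = 1009/1440 ≈ 0.7007
As a percentage: 1009/1440 × 100 ≈ 70.07%

0.7007 (70.07%)


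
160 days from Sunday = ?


Saturday

Start: Sunday (index 6)
(6 + 160) mod 7
= 166 mod 7
= 5
Index 5 → Saturday


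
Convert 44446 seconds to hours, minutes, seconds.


12h 20m 46s

Hours: 44446 ÷ 3600 = 12 remainder 1246
Minutes: 1246 ÷ 60 = 20 remainder 46
Seconds: 46


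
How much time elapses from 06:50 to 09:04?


2h 14m

End time in minutes: 9×60 + 4 = 544
Start time in minutes: 6×60 + 50 = 410
Difference = 544 - 410 = 134 minutes
= 2 hours 14 minutes


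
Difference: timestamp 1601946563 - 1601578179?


368384 seconds (102.3 hours / 4.26 days)

Difference = 1601946563 - 1601578179 = 368384 seconds
In hours: 368384 / 3600 ≈ 102.3
In days: 368384 / 86400 ≈ 4.26


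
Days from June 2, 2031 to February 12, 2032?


255 days

From June 2, 2031 to February 12, 2032
Rest of June 2031: 30 - 2 = 28
Full months: July 31, August 31, September 30, October 31, November 30, December 31, January 31
Days into February 2032: 12
Total = 28 + 31 + 31 + 30 + 31 + 30 + 31 + 31 + 12 = 255 days


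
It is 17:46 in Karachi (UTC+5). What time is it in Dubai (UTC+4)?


16:46

Time difference = UTC+4 - UTC+5 = -1 hours
New hour = (17 -1) mod 24
= 16 mod 24 = 16
Minutes unchanged → 16:46


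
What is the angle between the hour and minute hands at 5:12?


Hour hand = 5×30 + 12×0.5 = 156.0°
Minute hand = 12×6 = 72°
Difference = |156.0 - 72| = 84.0°

84.0°


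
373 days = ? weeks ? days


53 weeks 2 days

Weeks: 373 ÷ 7 = 53 remainder 2


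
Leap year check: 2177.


Rules: divisible by 4 AND (not by 100 OR by 400)
2177 ÷ 4 = 544 remainder 1 → not divisible by 4
Not divisible by 4 → not a leap year

No


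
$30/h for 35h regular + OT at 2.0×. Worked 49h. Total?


Regular: 35h × $30 = $1050.00
Overtime: 49 - 35 = 14h
OT pay: 14h × $30 × 2.0 = $840.00
Total = $1050.00 + $840.00 = $1890.00

$1890.00


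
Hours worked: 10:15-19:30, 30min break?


Total time = (19×60+30) - (10×60+15)
= 1170 - 615 = 555 min
Minus break: 555 - 30 = 525 min
= 8h 45m

8h 45m (525 minutes)


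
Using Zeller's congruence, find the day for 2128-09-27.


Monday

Zeller's congruence:
q=27, m=9, k=28, j=21
h = (27 + ⌊13×10/5⌋ + 28 + ⌊28/4⌋ + ⌊21/4⌋ - 2×21) mod 7
= (27 + 26 + 28 + 7 + 5 - 42) mod 7
= 51 mod 7 = 2
h=2 → Monday


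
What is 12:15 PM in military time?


12:15

Input: 12:15 PM
12 PM → 12 (noon)


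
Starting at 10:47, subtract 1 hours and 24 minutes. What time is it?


09:23

Start: 647 minutes from midnight
Subtract: 84 minutes
Remaining: 647 - 84 = 563
Hours: 9, Minutes: 23


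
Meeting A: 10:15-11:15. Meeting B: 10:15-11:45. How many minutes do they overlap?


60 minutes

Meeting A: 615-675 (in minutes from midnight)
Meeting B: 615-705
Overlap start = max(615, 615) = 615
Overlap end = min(675, 705) = 675
Overlap = max(0, 675 - 615) = 60 min


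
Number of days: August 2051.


Month: August (month 8)
August has 31 days

31 days


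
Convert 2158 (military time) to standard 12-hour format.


Hour: 21
21 - 12 = 9 → PM

9:58 PM


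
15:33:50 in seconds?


Hours: 15 × 3600 = 54000
Minutes: 33 × 60 = 1980
Seconds: 50
Total = 54000 + 1980 + 50 = 56030

56030 seconds


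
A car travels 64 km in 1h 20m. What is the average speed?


Distance: 64 km
Time: 1h 20m = 80 min = 80/60 = 4/3 hours
Speed = 64 ÷ (4/3) = 64 × 3 / 4 = 192/4 = 48.0 km/h

48.0 km/h


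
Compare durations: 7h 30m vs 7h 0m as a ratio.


15:14 (1.07)

Duration 1: 450 minutes
Duration 2: 420 minutes
Ratio = 450:420
GCD = 30
Simplified = 15:14
As a decimal: 15/14 ≈ 1.07


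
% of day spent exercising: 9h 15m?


38.5%

Time: 555 minutes
Day: 1440 minutes
Percentage = (555/1440) × 100 ≈ 38.5%


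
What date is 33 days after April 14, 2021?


May 17, 2021

Start: April 14, 2021
Add 33 days
April 14 → May 1: 30 - 14 + 1 = 17 days (33 - 17 = 16 left)
May 1 + 16 = May 17, 2021


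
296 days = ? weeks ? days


42 weeks 2 days

Weeks: 296 ÷ 7 = 42 remainder 2


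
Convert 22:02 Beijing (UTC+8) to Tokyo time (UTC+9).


23:02

Time difference = UTC+9 - UTC+8 = +1 hours
New hour = (22 + 1) mod 24
= 23 mod 24 = 23
Minutes unchanged → 23:02


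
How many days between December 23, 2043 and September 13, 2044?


265 days

From December 23, 2043 to September 13, 2044
Rest of December 2043: 31 - 23 = 8
Full months: January 31, February 2044 29, March 31, April 30, May 31, June 30, July 31, August 31
Days into September 2044: 13
Total = 8 + 31 + 29 + 31 + 30 + 31 + 30 + 31 + 31 + 13 = 265 days


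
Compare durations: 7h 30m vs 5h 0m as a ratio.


3:2 (1.50)

Duration 1: 450 minutes
Duration 2: 300 minutes
Ratio = 450:300
GCD = 150
Simplified = 3:2
As a decimal: 3/2 = 1.50


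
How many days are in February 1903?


Month: February (month 2)
February: 28 or 29 (leap year)
1903 leap year? No

28 days


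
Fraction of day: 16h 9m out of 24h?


Total minutes: 16×60 + 9 = 969
Day = 24×60 = 1440 minutes
Fraction = 969/1440 ≈ 0.6729
As a percentage: 969/1440 × 100 ≈ 67.29%

0.6729 (67.29%)


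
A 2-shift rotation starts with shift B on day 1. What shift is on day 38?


Shift A

Shifts: A, B
Start: B (index 1)
Day 38: (1 + 38 - 1) mod 2
= 38 mod 2
= 0
Index 0 → shift A


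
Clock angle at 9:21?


Hour hand = 9×30 + 21×0.5 = 280.5°
Minute hand = 21×6 = 126°
Difference = |280.5 - 126| = 154.5°

154.5°


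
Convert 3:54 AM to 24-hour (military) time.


03:54

Input: 3:54 AM
AM hour stays: 3


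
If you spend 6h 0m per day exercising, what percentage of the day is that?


25.0%

Time: 360 minutes
Day: 1440 minutes
Percentage = (360/1440) × 100 = 25.0%


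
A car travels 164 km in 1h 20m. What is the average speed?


123.0 km/h

Distance: 164 km
Time: 1h 20m = 80 min = 80/60 = 4/3 hours
Speed = 164 ÷ (4/3) = 164 × 3 / 4 = 492/4 = 123.0 km/h


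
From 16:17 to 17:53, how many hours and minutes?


End time in minutes: 17×60 + 53 = 1073
Start time in minutes: 16×60 + 17 = 977
Difference = 1073 - 977 = 96 minutes
= 1 hours 36 minutes

1h 36m


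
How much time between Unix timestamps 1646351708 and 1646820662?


468954 seconds (130.3 hours / 5.43 days)

Difference = 1646820662 - 1646351708 = 468954 seconds
In hours: 468954 / 3600 ≈ 130.3
In days: 468954 / 86400 ≈ 5.43


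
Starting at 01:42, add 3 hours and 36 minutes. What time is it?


Start: 102 minutes from midnight
Add: 216 minutes
Total: 318 minutes
Hours: 318 ÷ 60 = 5 remainder 18

05:18


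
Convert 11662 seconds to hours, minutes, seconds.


Hours: 11662 ÷ 3600 = 3 remainder 862
Minutes: 862 ÷ 60 = 14 remainder 22
Seconds: 22

3h 14m 22s


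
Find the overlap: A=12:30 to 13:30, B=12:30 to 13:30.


60 minutes

Meeting A: 750-810 (in minutes from midnight)
Meeting B: 750-810
Overlap start = max(750, 750) = 750
Overlap end = min(810, 810) = 810
Overlap = max(0, 810 - 750) = 60 min


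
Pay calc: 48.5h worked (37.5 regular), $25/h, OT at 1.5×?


Regular: 37.5h × $25 = $937.50
Overtime: 48.5 - 37.5 = 11.0h
OT pay: 11.0h × $25 × 1.5 = $412.50
Total = $937.50 + $412.50 = $1350.00

$1350.00


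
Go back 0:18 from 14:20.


Start: 860 minutes from midnight
Subtract: 18 minutes
Remaining: 860 - 18 = 842
Hours: 14, Minutes: 2

14:02


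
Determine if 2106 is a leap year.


No

Rules: divisible by 4 AND (not by 100 OR by 400)
2106 ÷ 4 = 526 remainder 2 → not divisible by 4
Not divisible by 4 → not a leap year


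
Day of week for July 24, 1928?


Zeller's congruence:
q=24, m=7, k=28, j=19
h = (24 + ⌊13×8/5⌋ + 28 + ⌊28/4⌋ + ⌊19/4⌋ - 2×19) mod 7
= (24 + 20 + 28 + 7 + 4 - 38) mod 7
= 45 mod 7 = 3
h=3 → Tuesday

Tuesday


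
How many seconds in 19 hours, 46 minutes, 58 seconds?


Hours: 19 × 3600 = 68400
Minutes: 46 × 60 = 2760
Seconds: 58
Total = 68400 + 2760 + 58 = 71218

71218 seconds


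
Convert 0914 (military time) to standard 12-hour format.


Hour: 9
9 < 12 → AM

9:14 AM


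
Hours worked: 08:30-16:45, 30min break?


7h 45m (465 minutes)

Total time = (16×60+45) - (8×60+30)
= 1005 - 510 = 495 min
Minus break: 495 - 30 = 465 min
= 7h 45m


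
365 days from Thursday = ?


Start: Thursday (index 3)
(3 + 365) mod 7
= 368 mod 7
= 4
Index 4 → Friday

Friday


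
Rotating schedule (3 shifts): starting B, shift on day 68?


Shift C

Shifts: A, B, C
Start: B (index 1)
Day 68: (1 + 68 - 1) mod 3
= 68 mod 3
= 2
Index 2 → shift C


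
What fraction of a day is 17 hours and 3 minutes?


Total minutes: 17×60 + 3 = 1023
Day = 24×60 = 1440 minutes
Fraction = 1023/1440 ≈ 0.7104
As a percentage: 1023/1440 × 100 ≈ 71.04%

0.7104 (71.04%)


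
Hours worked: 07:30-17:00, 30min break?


Total time = (17×60+0) - (7×60+30)
= 1020 - 450 = 570 min
Minus break: 570 - 30 = 540 min
= 9h 0m

9h 0m (540 minutes)


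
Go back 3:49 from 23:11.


Start: 1391 minutes from midnight
Subtract: 229 minutes
Remaining: 1391 - 229 = 1162
Hours: 19, Minutes: 22

19:22


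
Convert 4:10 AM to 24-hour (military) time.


Input: 4:10 AM
AM hour stays: 4

04:10


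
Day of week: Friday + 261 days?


Sunday

Start: Friday (index 4)
(4 + 261) mod 7
= 265 mod 7
= 6
Index 6 → Sunday


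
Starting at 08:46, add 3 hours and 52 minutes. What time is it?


12:38

Start: 526 minutes from midnight
Add: 232 minutes
Total: 758 minutes
Hours: 758 ÷ 60 = 12 remainder 38


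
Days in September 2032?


Month: September (month 9)
September has 30 days

30 days


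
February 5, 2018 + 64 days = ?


April 10, 2018

Start: February 5, 2018
Add 64 days
February 5 → March 1: 28 - 5 + 1 = 24 days (64 - 24 = 40 left)
March 1 → April 1: 31 - 1 + 1 = 31 days (40 - 31 = 9 left)
April 1 + 9 = April 10, 2018


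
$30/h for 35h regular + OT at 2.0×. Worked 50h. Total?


$1950.00

Regular: 35h × $30 = $1050.00
Overtime: 50 - 35 = 15h
OT pay: 15h × $30 × 2.0 = $900.00
Total = $1050.00 + $900.00 = $1950.00


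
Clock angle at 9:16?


178.0°

Hour hand = 9×30 + 16×0.5 = 278.0°
Minute hand = 16×6 = 96°
Difference = |278.0 - 96| = 182.0°
Since > 180°: 360 - 182.0 = 178.0°


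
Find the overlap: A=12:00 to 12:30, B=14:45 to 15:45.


Meeting A: 720-750 (in minutes from midnight)
Meeting B: 885-945
Overlap start = max(720, 885) = 885
Overlap end = min(750, 945) = 750
Overlap = max(0, 750 - 885) = 0 min

0 minutes


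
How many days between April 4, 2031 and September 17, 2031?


166 days

From April 4, 2031 to September 17, 2031
Rest of April 2031: 30 - 4 = 26
Full months: May 31, June 30, July 31, August 31
Days into September 2031: 17
Total = 26 + 31 + 30 + 31 + 31 + 17 = 166 days


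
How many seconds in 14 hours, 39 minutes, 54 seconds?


52794 seconds

Hours: 14 × 3600 = 50400
Minutes: 39 × 60 = 2340
Seconds: 54
Total = 50400 + 2340 + 54 = 52794


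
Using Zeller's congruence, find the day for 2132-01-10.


Zeller's congruence:
q=10, m=13, k=31, j=21
h = (10 + ⌊13×14/5⌋ + 31 + ⌊31/4⌋ + ⌊21/4⌋ - 2×21) mod 7
= (10 + 36 + 31 + 7 + 5 - 42) mod 7
= 47 mod 7 = 5
h=5 → Thursday

Thursday


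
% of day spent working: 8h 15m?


Time: 495 minutes
Day: 1440 minutes
Percentage = (495/1440) × 100 ≈ 34.4%

34.4%


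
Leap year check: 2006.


Rules: divisible by 4 AND (not by 100 OR by 400)
2006 ÷ 4 = 501 remainder 2 → not divisible by 4
Not divisible by 4 → not a leap year

No


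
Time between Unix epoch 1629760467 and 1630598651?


838184 seconds (232.8 hours / 9.70 days)

Difference = 1630598651 - 1629760467 = 838184 seconds
In hours: 838184 / 3600 ≈ 232.8
In days: 838184 / 86400 ≈ 9.70


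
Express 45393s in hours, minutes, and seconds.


Hours: 45393 ÷ 3600 = 12 remainder 2193
Minutes: 2193 ÷ 60 = 36 remainder 33
Seconds: 33

12h 36m 33s


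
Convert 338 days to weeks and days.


48 weeks 2 days

Weeks: 338 ÷ 7 = 48 remainder 2


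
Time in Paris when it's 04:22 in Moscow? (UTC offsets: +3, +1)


Time difference = UTC+1 - UTC+3 = -2 hours
New hour = (4 -2) mod 24
= 2 mod 24 = 2
Minutes unchanged → 02:22

02:22


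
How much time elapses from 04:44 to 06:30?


End time in minutes: 6×60 + 30 = 390
Start time in minutes: 4×60 + 44 = 284
Difference = 390 - 284 = 106 minutes
= 1 hours 46 minutes

1h 46m


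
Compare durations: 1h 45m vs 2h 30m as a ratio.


7:10 (0.70)

Duration 1: 105 minutes
Duration 2: 150 minutes
Ratio = 105:150
GCD = 15
Simplified = 7:10
As a decimal: 7/10 = 0.70


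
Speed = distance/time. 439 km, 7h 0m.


Distance: 439 km
Time: 7 hours
Speed = 439 / 7 ≈ 62.7 km/h

62.7 km/h


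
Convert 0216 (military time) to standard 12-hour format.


Hour: 2
2 < 12 → AM

2:16 AM


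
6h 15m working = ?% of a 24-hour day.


Time: 375 minutes
Day: 1440 minutes
Percentage = (375/1440) × 100 ≈ 26.0%

26.0%


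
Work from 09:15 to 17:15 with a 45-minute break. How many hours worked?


7h 15m (435 minutes)

Total time = (17×60+15) - (9×60+15)
= 1035 - 555 = 480 min
Minus break: 480 - 45 = 435 min
= 7h 15m


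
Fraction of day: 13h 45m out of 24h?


0.5729 (57.29%)

Total minutes: 13×60 + 45 = 825
Day = 24×60 = 1440 minutes
Fraction = 825/1440 ≈ 0.5729
As a percentage: 825/1440 × 100 ≈ 57.29%


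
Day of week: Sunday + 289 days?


Start: Sunday (index 6)
(6 + 289) mod 7
= 295 mod 7
= 1
Index 1 → Tuesday

Tuesday


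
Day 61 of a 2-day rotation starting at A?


Shifts: A, B
Start: A (index 0)
Day 61: (0 + 61 - 1) mod 2
= 60 mod 2
= 0
Index 0 → shift A

Shift A


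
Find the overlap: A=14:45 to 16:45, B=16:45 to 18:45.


0 minutes

Meeting A: 885-1005 (in minutes from midnight)
Meeting B: 1005-1125
Overlap start = max(885, 1005) = 1005
Overlap end = min(1005, 1125) = 1005
Overlap = max(0, 1005 - 1005) = 0 min


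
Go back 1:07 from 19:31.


Start: 1171 minutes from midnight
Subtract: 67 minutes
Remaining: 1171 - 67 = 1104
Hours: 18, Minutes: 24

18:24


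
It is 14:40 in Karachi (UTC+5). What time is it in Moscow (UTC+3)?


Time difference = UTC+3 - UTC+5 = -2 hours
New hour = (14 -2) mod 24
= 12 mod 24 = 12
Minutes unchanged → 12:40

12:40


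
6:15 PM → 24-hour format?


Input: 6:15 PM
PM: 6 + 12 = 18

18:15


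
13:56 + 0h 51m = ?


14:47

Start: 836 minutes from midnight
Add: 51 minutes
Total: 887 minutes
Hours: 887 ÷ 60 = 14 remainder 47


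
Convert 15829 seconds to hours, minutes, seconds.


4h 23m 49s

Hours: 15829 ÷ 3600 = 4 remainder 1429
Minutes: 1429 ÷ 60 = 23 remainder 49
Seconds: 49


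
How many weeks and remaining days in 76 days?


Weeks: 76 ÷ 7 = 10 remainder 6

10 weeks 6 days


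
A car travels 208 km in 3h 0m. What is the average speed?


Distance: 208 km
Time: 3 hours
Speed = 208 / 3 ≈ 69.3 km/h

69.3 km/h


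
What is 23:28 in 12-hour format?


Hour: 23
23 - 12 = 11 → PM

11:28 PM


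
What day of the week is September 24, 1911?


Sunday

Zeller's congruence:
q=24, m=9, k=11, j=19
h = (24 + ⌊13×10/5⌋ + 11 + ⌊11/4⌋ + ⌊19/4⌋ - 2×19) mod 7
= (24 + 26 + 11 + 2 + 4 - 38) mod 7
= 29 mod 7 = 1
h=1 → Sunday


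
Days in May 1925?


31 days

Month: May (month 5)
May has 31 days


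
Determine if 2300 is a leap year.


Rules: divisible by 4 AND (not by 100 OR by 400)
2300 ÷ 4 = 575 exactly → divisible by 4
2300 ÷ 100 = 23 exactly → divisible by 100
2300 ÷ 400 = 5 remainder 300 → not divisible by 400
Divisible by 100 but not by 400 → not a leap year

No


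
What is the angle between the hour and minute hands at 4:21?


4.5°

Hour hand = 4×30 + 21×0.5 = 130.5°
Minute hand = 21×6 = 126°
Difference = |130.5 - 126| = 4.5°


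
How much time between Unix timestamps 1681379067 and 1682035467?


Difference = 1682035467 - 1681379067 = 656400 seconds
In hours: 656400 / 3600 ≈ 182.3
In days: 656400 / 86400 ≈ 7.60

656400 seconds (182.3 hours / 7.60 days)


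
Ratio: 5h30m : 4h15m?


22:17 (1.29)

Duration 1: 330 minutes
Duration 2: 255 minutes
Ratio = 330:255
GCD = 15
Simplified = 22:17
As a decimal: 22/17 ≈ 1.29


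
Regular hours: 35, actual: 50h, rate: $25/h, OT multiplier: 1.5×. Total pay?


$1437.50

Regular: 35h × $25 = $875.00
Overtime: 50 - 35 = 15h
OT pay: 15h × $25 × 1.5 = $562.50
Total = $875.00 + $562.50 = $1437.50


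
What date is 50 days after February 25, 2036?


April 15, 2036

Start: February 25, 2036
Add 50 days
February 25 → March 1: 29 - 25 + 1 = 5 days (50 - 5 = 45 left)
March 1 → April 1: 31 - 1 + 1 = 31 days (45 - 31 = 14 left)
April 1 + 14 = April 15, 2036


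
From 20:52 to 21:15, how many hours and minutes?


End time in minutes: 21×60 + 15 = 1275
Start time in minutes: 20×60 + 52 = 1252
Difference = 1275 - 1252 = 23 minutes
= 0 hours 23 minutes

0h 23m


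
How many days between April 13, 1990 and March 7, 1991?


328 days

From April 13, 1990 to March 7, 1991
Rest of April 1990: 30 - 13 = 17
Full months: May 31, June 30, July 31, August 31, September 30, October 31, November 30, December 31, January 31, February 1991 28
Days into March 1991: 7
Total = 17 + 31 + 30 + 31 + 31 + 30 + 31 + 30 + 31 + 31 + 28 + 7 = 328 days


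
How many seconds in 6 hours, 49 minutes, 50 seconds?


Hours: 6 × 3600 = 21600
Minutes: 49 × 60 = 2940
Seconds: 50
Total = 21600 + 2940 + 50 = 24590

24590 seconds


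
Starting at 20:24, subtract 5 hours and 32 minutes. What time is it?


14:52

Start: 1224 minutes from midnight
Subtract: 332 minutes
Remaining: 1224 - 332 = 892
Hours: 14, Minutes: 52


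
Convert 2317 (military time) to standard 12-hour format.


Hour: 23
23 - 12 = 11 → PM

11:17 PM


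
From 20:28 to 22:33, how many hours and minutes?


2h 5m

End time in minutes: 22×60 + 33 = 1353
Start time in minutes: 20×60 + 28 = 1228
Difference = 1353 - 1228 = 125 minutes
= 2 hours 5 minutes


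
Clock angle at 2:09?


10.5°

Hour hand = 2×30 + 9×0.5 = 64.5°
Minute hand = 9×6 = 54°
Difference = |64.5 - 54| = 10.5°


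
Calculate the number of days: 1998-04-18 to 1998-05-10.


From April 18, 1998 to May 10, 1998
Rest of April 1998: 30 - 18 = 12
Days into May 1998: 10
Total = 12 + 10 = 22 days

22 days


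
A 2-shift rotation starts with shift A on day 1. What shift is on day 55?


Shifts: A, B
Start: A (index 0)
Day 55: (0 + 55 - 1) mod 2
= 54 mod 2
= 0
Index 0 → shift A

Shift A


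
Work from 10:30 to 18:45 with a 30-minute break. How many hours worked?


Total time = (18×60+45) - (10×60+30)
= 1125 - 630 = 495 min
Minus break: 495 - 30 = 465 min
= 7h 45m

7h 45m (465 minutes)


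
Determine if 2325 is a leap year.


No

Rules: divisible by 4 AND (not by 100 OR by 400)
2325 ÷ 4 = 581 remainder 1 → not divisible by 4
Not divisible by 4 → not a leap year


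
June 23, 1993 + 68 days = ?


August 30, 1993

Start: June 23, 1993
Add 68 days
June 23 → July 1: 30 - 23 + 1 = 8 days (68 - 8 = 60 left)
July 1 → August 1: 31 - 1 + 1 = 31 days (60 - 31 = 29 left)
August 1 + 29 = August 30, 1993


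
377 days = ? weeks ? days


53 weeks 6 days

Weeks: 377 ÷ 7 = 53 remainder 6


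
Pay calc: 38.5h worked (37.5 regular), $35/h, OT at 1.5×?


$1365.00

Regular: 37.5h × $35 = $1312.50
Overtime: 38.5 - 37.5 = 1.0h
OT pay: 1.0h × $35 × 1.5 = $52.50
Total = $1312.50 + $52.50 = $1365.00


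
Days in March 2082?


Month: March (month 3)
March has 31 days

31 days


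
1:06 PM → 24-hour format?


13:06

Input: 1:06 PM
PM: 1 + 12 = 13


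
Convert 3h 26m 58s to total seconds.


Hours: 3 × 3600 = 10800
Minutes: 26 × 60 = 1560
Seconds: 58
Total = 10800 + 1560 + 58 = 12418

12418 seconds


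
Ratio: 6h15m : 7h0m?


Duration 1: 375 minutes
Duration 2: 420 minutes
Ratio = 375:420
GCD = 15
Simplified = 25:28
As a decimal: 25/28 ≈ 0.89

25:28 (0.89)


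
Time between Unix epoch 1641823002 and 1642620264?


Difference = 1642620264 - 1641823002 = 797262 seconds
In hours: 797262 / 3600 ≈ 221.5
In days: 797262 / 86400 ≈ 9.23

797262 seconds (221.5 hours / 9.23 days)


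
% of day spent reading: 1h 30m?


Time: 90 minutes
Day: 1440 minutes
Percentage = (90/1440) × 100 ≈ 6.3%

6.3%


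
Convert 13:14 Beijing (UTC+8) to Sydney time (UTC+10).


Time difference = UTC+10 - UTC+8 = +2 hours
New hour = (13 + 2) mod 24
= 15 mod 24 = 15
Minutes unchanged → 15:14

15:14


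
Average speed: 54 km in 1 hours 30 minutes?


36.0 km/h

Distance: 54 km
Time: 1h 30m = 90 min = 90/60 = 3/2 hours
Speed = 54 ÷ (3/2) = 54 × 2 / 3 = 108/3 = 36.0 km/h


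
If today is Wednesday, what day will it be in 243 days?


Monday

Start: Wednesday (index 2)
(2 + 243) mod 7
= 245 mod 7
= 0
Index 0 → Monday


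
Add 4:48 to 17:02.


Start: 1022 minutes from midnight
Add: 288 minutes
Total: 1310 minutes
Hours: 1310 ÷ 60 = 21 remainder 50

21:50


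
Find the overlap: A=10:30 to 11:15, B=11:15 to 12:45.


0 minutes

Meeting A: 630-675 (in minutes from midnight)
Meeting B: 675-765
Overlap start = max(630, 675) = 675
Overlap end = min(675, 765) = 675
Overlap = max(0, 675 - 675) = 0 min


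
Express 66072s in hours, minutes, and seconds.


Hours: 66072 ÷ 3600 = 18 remainder 1272
Minutes: 1272 ÷ 60 = 21 remainder 12
Seconds: 12

18h 21m 12s


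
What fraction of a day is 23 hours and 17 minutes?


0.9701 (97.01%)

Total minutes: 23×60 + 17 = 1397
Day = 24×60 = 1440 minutes
Fraction = 1397/1440 ≈ 0.9701
As a percentage: 1397/1440 × 100 ≈ 97.01%


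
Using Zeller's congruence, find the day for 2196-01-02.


Zeller's congruence:
q=2, m=13, k=95, j=21
h = (2 + ⌊13×14/5⌋ + 95 + ⌊95/4⌋ + ⌊21/4⌋ - 2×21) mod 7
= (2 + 36 + 95 + 23 + 5 - 42) mod 7
= 119 mod 7 = 0
h=0 → Saturday

Saturday


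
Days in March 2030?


Month: March (month 3)
March has 31 days

31 days


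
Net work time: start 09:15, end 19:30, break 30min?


9h 45m (585 minutes)

Total time = (19×60+30) - (9×60+15)
= 1170 - 555 = 615 min
Minus break: 615 - 30 = 585 min
= 9h 45m


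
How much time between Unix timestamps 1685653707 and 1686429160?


Difference = 1686429160 - 1685653707 = 775453 seconds
In hours: 775453 / 3600 ≈ 215.4
In days: 775453 / 86400 ≈ 8.98

775453 seconds (215.4 hours / 8.98 days)


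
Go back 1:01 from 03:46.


02:45

Start: 226 minutes from midnight
Subtract: 61 minutes
Remaining: 226 - 61 = 165
Hours: 2, Minutes: 45


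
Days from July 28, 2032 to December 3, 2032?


128 days

From July 28, 2032 to December 3, 2032
Rest of July 2032: 31 - 28 = 3
Full months: August 31, September 30, October 31, November 30
Days into December 2032: 3
Total = 3 + 31 + 30 + 31 + 30 + 3 = 128 days


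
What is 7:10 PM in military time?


Input: 7:10 PM
PM: 7 + 12 = 19

19:10


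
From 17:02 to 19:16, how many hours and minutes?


2h 14m

End time in minutes: 19×60 + 16 = 1156
Start time in minutes: 17×60 + 2 = 1022
Difference = 1156 - 1022 = 134 minutes
= 2 hours 14 minutes


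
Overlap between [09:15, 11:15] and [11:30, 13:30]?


0 minutes

Meeting A: 555-675 (in minutes from midnight)
Meeting B: 690-810
Overlap start = max(555, 690) = 690
Overlap end = min(675, 810) = 675
Overlap = max(0, 675 - 690) = 0 min


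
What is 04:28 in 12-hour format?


Hour: 4
4 < 12 → AM

4:28 AM


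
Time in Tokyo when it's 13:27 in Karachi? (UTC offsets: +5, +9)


Time difference = UTC+9 - UTC+5 = +4 hours
New hour = (13 + 4) mod 24
= 17 mod 24 = 17
Minutes unchanged → 17:27

17:27


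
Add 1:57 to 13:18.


15:15

Start: 798 minutes from midnight
Add: 117 minutes
Total: 915 minutes
Hours: 915 ÷ 60 = 15 remainder 15


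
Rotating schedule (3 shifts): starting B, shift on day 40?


Shift B

Shifts: A, B, C
Start: B (index 1)
Day 40: (1 + 40 - 1) mod 3
= 40 mod 3
= 1
Index 1 → shift B


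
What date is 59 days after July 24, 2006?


September 21, 2006

Start: July 24, 2006
Add 59 days
July 24 → August 1: 31 - 24 + 1 = 8 days (59 - 8 = 51 left)
August 1 → September 1: 31 - 1 + 1 = 31 days (51 - 31 = 20 left)
September 1 + 20 = September 21, 2006


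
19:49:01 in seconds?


Hours: 19 × 3600 = 68400
Minutes: 49 × 60 = 2940
Seconds: 1
Total = 68400 + 2940 + 1 = 71341

71341 seconds


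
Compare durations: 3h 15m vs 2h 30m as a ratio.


Duration 1: 195 minutes
Duration 2: 150 minutes
Ratio = 195:150
GCD = 15
Simplified = 13:10
As a decimal: 13/10 = 1.30

13:10 (1.30)


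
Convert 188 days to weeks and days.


Weeks: 188 ÷ 7 = 26 remainder 6

26 weeks 6 days


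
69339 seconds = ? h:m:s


Hours: 69339 ÷ 3600 = 19 remainder 939
Minutes: 939 ÷ 60 = 15 remainder 39
Seconds: 39

19h 15m 39s


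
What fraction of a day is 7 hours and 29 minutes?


Total minutes: 7×60 + 29 = 449
Day = 24×60 = 1440 minutes
Fraction = 449/1440 ≈ 0.3118
As a percentage: 449/1440 × 100 ≈ 31.18%

0.3118 (31.18%)


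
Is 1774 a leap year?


No

Rules: divisible by 4 AND (not by 100 OR by 400)
1774 ÷ 4 = 443 remainder 2 → not divisible by 4
Not divisible by 4 → not a leap year


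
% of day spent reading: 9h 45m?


Time: 585 minutes
Day: 1440 minutes
Percentage = (585/1440) × 100 ≈ 40.6%

40.6%


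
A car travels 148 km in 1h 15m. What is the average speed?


Distance: 148 km
Time: 1h 15m = 75 min = 75/60 = 5/4 hours
Speed = 148 ÷ (5/4) = 148 × 4 / 5 = 592/5 = 118.4 km/h

118.4 km/h


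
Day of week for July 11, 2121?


Friday

Zeller's congruence:
q=11, m=7, k=21, j=21
h = (11 + ⌊13×8/5⌋ + 21 + ⌊21/4⌋ + ⌊21/4⌋ - 2×21) mod 7
= (11 + 20 + 21 + 5 + 5 - 42) mod 7
= 20 mod 7 = 6
h=6 → Friday


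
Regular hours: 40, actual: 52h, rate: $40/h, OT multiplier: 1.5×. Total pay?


$2320.00

Regular: 40h × $40 = $1600.00
Overtime: 52 - 40 = 12h
OT pay: 12h × $40 × 1.5 = $720.00
Total = $1600.00 + $720.00 = $2320.00


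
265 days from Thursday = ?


Start: Thursday (index 3)
(3 + 265) mod 7
= 268 mod 7
= 2
Index 2 → Wednesday

Wednesday


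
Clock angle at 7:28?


56.0°

Hour hand = 7×30 + 28×0.5 = 224.0°
Minute hand = 28×6 = 168°
Difference = |224.0 - 168| = 56.0°


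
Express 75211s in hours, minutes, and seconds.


20h 53m 31s

Hours: 75211 ÷ 3600 = 20 remainder 3211
Minutes: 3211 ÷ 60 = 53 remainder 31
Seconds: 31


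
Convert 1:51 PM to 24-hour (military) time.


13:51

Input: 1:51 PM
PM: 1 + 12 = 13


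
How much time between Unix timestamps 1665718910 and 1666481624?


Difference = 1666481624 - 1665718910 = 762714 seconds
In hours: 762714 / 3600 ≈ 211.9
In days: 762714 / 86400 ≈ 8.83

762714 seconds (211.9 hours / 8.83 days)


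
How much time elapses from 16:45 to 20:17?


End time in minutes: 20×60 + 17 = 1217
Start time in minutes: 16×60 + 45 = 1005
Difference = 1217 - 1005 = 212 minutes
= 3 hours 32 minutes

3h 32m


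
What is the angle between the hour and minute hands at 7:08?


Hour hand = 7×30 + 8×0.5 = 214.0°
Minute hand = 8×6 = 48°
Difference = |214.0 - 48| = 166.0°

166.0°


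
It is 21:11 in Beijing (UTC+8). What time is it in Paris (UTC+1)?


Time difference = UTC+1 - UTC+8 = -7 hours
New hour = (21 -7) mod 24
= 14 mod 24 = 14
Minutes unchanged → 14:11

14:11


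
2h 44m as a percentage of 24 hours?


0.1139 (11.39%)

Total minutes: 2×60 + 44 = 164
Day = 24×60 = 1440 minutes
Fraction = 164/1440 ≈ 0.1139
As a percentage: 164/1440 × 100 ≈ 11.39%


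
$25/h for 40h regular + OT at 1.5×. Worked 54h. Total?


Regular: 40h × $25 = $1000.00
Overtime: 54 - 40 = 14h
OT pay: 14h × $25 × 1.5 = $525.00
Total = $1000.00 + $525.00 = $1525.00

$1525.00


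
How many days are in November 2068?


30 days

Month: November (month 11)
November has 30 days


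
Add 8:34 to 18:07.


Start: 1087 minutes from midnight
Add: 514 minutes
Total: 1601 minutes
Hours: 1601 ÷ 60 = 26 remainder 41
26 ≥ 24 → 26 - 24 = 2 (next day)

02:41 (next day)


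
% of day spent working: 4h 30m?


18.8%

Time: 270 minutes
Day: 1440 minutes
Percentage = (270/1440) × 100 ≈ 18.8%


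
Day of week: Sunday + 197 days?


Monday

Start: Sunday (index 6)
(6 + 197) mod 7
= 203 mod 7
= 0
Index 0 → Monday


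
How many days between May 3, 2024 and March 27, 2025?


From May 3, 2024 to March 27, 2025
Rest of May 2024: 31 - 3 = 28
Full months: June 30, July 31, August 31, September 30, October 31, November 30, December 31, January 31, February 2025 28
Days into March 2025: 27
Total = 28 + 30 + 31 + 31 + 30 + 31 + 30 + 31 + 31 + 28 + 27 = 328 days

328 days


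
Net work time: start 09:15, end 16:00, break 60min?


Total time = (16×60+0) - (9×60+15)
= 960 - 555 = 405 min
Minus break: 405 - 60 = 345 min
= 5h 45m

5h 45m (345 minutes)


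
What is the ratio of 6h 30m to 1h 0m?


13:2 (6.50)

Duration 1: 390 minutes
Duration 2: 60 minutes
Ratio = 390:60
GCD = 30
Simplified = 13:2
As a decimal: 13/2 = 6.50


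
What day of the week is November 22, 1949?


Zeller's congruence:
q=22, m=11, k=49, j=19
h = (22 + ⌊13×12/5⌋ + 49 + ⌊49/4⌋ + ⌊19/4⌋ - 2×19) mod 7
= (22 + 31 + 49 + 12 + 4 - 38) mod 7
= 80 mod 7 = 3
h=3 → Tuesday

Tuesday


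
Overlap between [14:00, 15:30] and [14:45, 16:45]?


45 minutes

Meeting A: 840-930 (in minutes from midnight)
Meeting B: 885-1005
Overlap start = max(840, 885) = 885
Overlap end = min(930, 1005) = 930
Overlap = max(0, 930 - 885) = 45 min


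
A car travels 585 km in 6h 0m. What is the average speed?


Distance: 585 km
Time: 6 hours
Speed = 585 / 6 = 97.5 km/h

97.5 km/h


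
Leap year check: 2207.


Rules: divisible by 4 AND (not by 100 OR by 400)
2207 ÷ 4 = 551 remainder 3 → not divisible by 4
Not divisible by 4 → not a leap year

No


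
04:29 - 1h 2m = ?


Start: 269 minutes from midnight
Subtract: 62 minutes
Remaining: 269 - 62 = 207
Hours: 3, Minutes: 27

03:27


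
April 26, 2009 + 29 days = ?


Start: April 26, 2009
Add 29 days
April 26 → May 1: 30 - 26 + 1 = 5 days (29 - 5 = 24 left)
May 1 + 24 = May 25, 2009

May 25, 2009


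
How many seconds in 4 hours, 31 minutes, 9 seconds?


Hours: 4 × 3600 = 14400
Minutes: 31 × 60 = 1860
Seconds: 9
Total = 14400 + 1860 + 9 = 16269

16269 seconds


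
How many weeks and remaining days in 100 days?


Weeks: 100 ÷ 7 = 14 remainder 2

14 weeks 2 days


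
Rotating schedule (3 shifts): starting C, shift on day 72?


Shift B

Shifts: A, B, C
Start: C (index 2)
Day 72: (2 + 72 - 1) mod 3
= 73 mod 3
= 1
Index 1 → shift B


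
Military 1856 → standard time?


6:56 PM

Hour: 18
18 - 12 = 6 → PM


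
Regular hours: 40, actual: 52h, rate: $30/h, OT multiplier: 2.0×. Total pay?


Regular: 40h × $30 = $1200.00
Overtime: 52 - 40 = 12h
OT pay: 12h × $30 × 2.0 = $720.00
Total = $1200.00 + $720.00 = $1920.00

$1920.00


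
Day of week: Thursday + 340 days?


Start: Thursday (index 3)
(3 + 340) mod 7
= 343 mod 7
= 0
Index 0 → Monday

Monday


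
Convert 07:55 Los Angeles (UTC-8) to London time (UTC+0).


15:55

Time difference = UTC+0 - UTC-8 = +8 hours
New hour = (7 + 8) mod 24
= 15 mod 24 = 15
Minutes unchanged → 15:55


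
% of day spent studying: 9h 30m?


Time: 570 minutes
Day: 1440 minutes
Percentage = (570/1440) × 100 ≈ 39.6%

39.6%


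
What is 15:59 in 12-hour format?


3:59 PM

Hour: 15
15 - 12 = 3 → PM


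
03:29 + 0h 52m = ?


04:21

Start: 209 minutes from midnight
Add: 52 minutes
Total: 261 minutes
Hours: 261 ÷ 60 = 4 remainder 21


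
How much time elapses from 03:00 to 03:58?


0h 58m

End time in minutes: 3×60 + 58 = 238
Start time in minutes: 3×60 + 0 = 180
Difference = 238 - 180 = 58 minutes
= 0 hours 58 minutes


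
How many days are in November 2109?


30 days

Month: November (month 11)
November has 30 days


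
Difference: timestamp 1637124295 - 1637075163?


49132 seconds (13.6 hours / 0.57 days)

Difference = 1637124295 - 1637075163 = 49132 seconds
In hours: 49132 / 3600 ≈ 13.6
In days: 49132 / 86400 ≈ 0.57


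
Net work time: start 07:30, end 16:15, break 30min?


Total time = (16×60+15) - (7×60+30)
= 975 - 450 = 525 min
Minus break: 525 - 30 = 495 min
= 8h 15m

8h 15m (495 minutes)


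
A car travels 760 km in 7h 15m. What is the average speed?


Distance: 760 km
Time: 7h 15m = 435 min = 435/60 = 29/4 hours
Speed = 760 ÷ (29/4) = 760 × 4 / 29 = 3040/29 ≈ 104.8 km/h

104.8 km/h


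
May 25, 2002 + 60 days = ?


July 24, 2002

Start: May 25, 2002
Add 60 days
May 25 → June 1: 31 - 25 + 1 = 7 days (60 - 7 = 53 left)
June 1 → July 1: 30 - 1 + 1 = 30 days (53 - 30 = 23 left)
July 1 + 23 = July 24, 2002


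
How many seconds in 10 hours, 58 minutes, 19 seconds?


Hours: 10 × 3600 = 36000
Minutes: 58 × 60 = 3480
Seconds: 19
Total = 36000 + 3480 + 19 = 39499

39499 seconds


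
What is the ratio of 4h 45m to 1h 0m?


19:4 (4.75)

Duration 1: 285 minutes
Duration 2: 60 minutes
Ratio = 285:60
GCD = 15
Simplified = 19:4
As a decimal: 19/4 = 4.75


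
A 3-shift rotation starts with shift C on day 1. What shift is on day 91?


Shifts: A, B, C
Start: C (index 2)
Day 91: (2 + 91 - 1) mod 3
= 92 mod 3
= 2
Index 2 → shift C

Shift C


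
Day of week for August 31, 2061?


Zeller's congruence:
q=31, m=8, k=61, j=20
h = (31 + ⌊13×9/5⌋ + 61 + ⌊61/4⌋ + ⌊20/4⌋ - 2×20) mod 7
= (31 + 23 + 61 + 15 + 5 - 40) mod 7
= 95 mod 7 = 4
h=4 → Wednesday

Wednesday


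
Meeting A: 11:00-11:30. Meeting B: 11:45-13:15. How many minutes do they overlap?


0 minutes

Meeting A: 660-690 (in minutes from midnight)
Meeting B: 705-795
Overlap start = max(660, 705) = 705
Overlap end = min(690, 795) = 690
Overlap = max(0, 690 - 705) = 0 min


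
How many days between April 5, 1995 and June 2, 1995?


From April 5, 1995 to June 2, 1995
Rest of April 1995: 30 - 5 = 25
Full months: May 31
Days into June 1995: 2
Total = 25 + 31 + 2 = 58 days

58 days


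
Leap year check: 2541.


No

Rules: divisible by 4 AND (not by 100 OR by 400)
2541 ÷ 4 = 635 remainder 1 → not divisible by 4
Not divisible by 4 → not a leap year
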